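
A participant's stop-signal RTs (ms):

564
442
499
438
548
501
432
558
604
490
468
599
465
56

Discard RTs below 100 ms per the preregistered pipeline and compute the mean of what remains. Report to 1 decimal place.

508.3 ms

Excluded: 56
Retained (n=13): Σ = 6608
Mean = 6608/13 = 508.3077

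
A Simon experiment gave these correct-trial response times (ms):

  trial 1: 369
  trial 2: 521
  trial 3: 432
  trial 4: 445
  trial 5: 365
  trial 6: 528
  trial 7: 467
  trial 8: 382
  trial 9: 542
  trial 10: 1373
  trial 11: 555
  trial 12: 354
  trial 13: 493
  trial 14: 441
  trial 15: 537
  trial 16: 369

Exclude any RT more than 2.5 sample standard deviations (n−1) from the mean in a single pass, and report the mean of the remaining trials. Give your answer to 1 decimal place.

453.3 ms

n = 16, ΣRT = 8173, M = 510.812
Σ(x−M)² = 867696.44; s = √(867696.44/15) = 240.513
Cutoffs: 510.812 ± 2.5·240.513 → [-90.5, 1112.1]
Outside: 1373 → excluded.
Retained (n=15): Σ = 6800, mean = 6800/15 = 453.333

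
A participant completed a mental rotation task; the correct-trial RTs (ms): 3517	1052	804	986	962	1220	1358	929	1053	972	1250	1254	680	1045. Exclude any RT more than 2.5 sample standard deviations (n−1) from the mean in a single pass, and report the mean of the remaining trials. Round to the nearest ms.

1043 ms

n = 14, ΣRT = 17082, M = 1220.143
Σ(x−M)² = 6116207.71; s = √(6116207.71/13) = 685.914
Cutoffs: 1220.143 ± 2.5·685.914 → [-494.6, 2934.9]
Outside: 3517 → excluded.
Retained (n=13): Σ = 13565, mean = 13565/13 = 1043.462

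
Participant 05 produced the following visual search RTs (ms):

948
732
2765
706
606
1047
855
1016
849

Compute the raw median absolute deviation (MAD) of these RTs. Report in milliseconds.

Sorted: 606, 706, 732, 849, 855, 948, 1016, 1047, 2765 → median = 855
|x − 855|: 93, 123, 1910, 149, 249, 192, 0, 161, 6
Sorted deviations: 0, 6, 93, 123, 149, 161, 192, 249, 1910 → MAD = 149

149 ms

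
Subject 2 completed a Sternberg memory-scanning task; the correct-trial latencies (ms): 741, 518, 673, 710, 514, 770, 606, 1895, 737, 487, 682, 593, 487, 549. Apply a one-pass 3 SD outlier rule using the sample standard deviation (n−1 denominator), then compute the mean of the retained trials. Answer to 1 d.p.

620.5 ms

n = 14, ΣRT = 9962, M = 711.571
Σ(x−M)² = 1636797.43; s = √(1636797.43/13) = 354.834
Cutoffs: 711.571 ± 3·354.834 → [-352.9, 1776.1]
Outside: 1895 → excluded.
Retained (n=13): Σ = 8067, mean = 8067/13 = 620.538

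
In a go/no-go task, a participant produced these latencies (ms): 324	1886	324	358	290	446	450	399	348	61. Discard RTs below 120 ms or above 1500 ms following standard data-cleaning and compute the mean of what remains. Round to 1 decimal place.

367.4 ms

Excluded: 61, 1886
Retained (n=8): Σ = 2939
Mean = 2939/8 = 367.3750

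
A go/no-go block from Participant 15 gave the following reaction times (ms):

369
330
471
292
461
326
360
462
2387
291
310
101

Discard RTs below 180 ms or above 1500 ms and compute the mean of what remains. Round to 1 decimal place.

367.2 ms

Excluded: 101, 2387
Retained (n=10): Σ = 3672
Mean = 3672/10 = 367.2000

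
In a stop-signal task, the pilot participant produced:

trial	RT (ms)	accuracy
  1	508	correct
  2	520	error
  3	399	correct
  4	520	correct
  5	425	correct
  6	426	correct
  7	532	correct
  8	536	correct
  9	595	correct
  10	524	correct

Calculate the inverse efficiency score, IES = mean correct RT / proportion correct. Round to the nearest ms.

Correct trials (n=9): 508, 399, 520, 425, 426, 532, 536, 595, 524
Mean correct RT = 4465/9 = 496.1111 ms
Proportion correct = 9/10
IES = 496.1111 / (9/10) = 551.235 ms

551 ms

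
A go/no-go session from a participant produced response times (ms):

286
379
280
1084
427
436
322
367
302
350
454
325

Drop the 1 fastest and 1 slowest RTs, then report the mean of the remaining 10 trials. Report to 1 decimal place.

Sorted: 280, 286, 302, 322, 325, 350, 367, 379, 427, 436, 454, 1084
Drop lowest 1 (280) and highest 1 (1084)
Remaining (n=10): Σ = 3648, mean = 3648/10 = 364.800

364.8 ms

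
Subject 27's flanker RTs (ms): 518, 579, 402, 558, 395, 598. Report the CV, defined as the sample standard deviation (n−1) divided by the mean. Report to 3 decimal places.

n = 6, Σ = 3050, M = 508.3333
Σ(x−M)² = 39745.333; s = √(39745.333/5) = 89.1575
CV = 89.1575 / 508.3333 = 0.17539

0.175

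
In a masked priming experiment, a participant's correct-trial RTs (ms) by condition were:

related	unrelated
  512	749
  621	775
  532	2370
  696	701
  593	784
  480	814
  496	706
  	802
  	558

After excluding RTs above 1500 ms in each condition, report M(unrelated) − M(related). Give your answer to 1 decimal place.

174.7 ms

unrelated: exclude 2370
M(related) = 3930/7 = 561.429
M(unrelated) = 5889/8 = 736.125
Difference = 736.125 − 561.429 = 174.696 ms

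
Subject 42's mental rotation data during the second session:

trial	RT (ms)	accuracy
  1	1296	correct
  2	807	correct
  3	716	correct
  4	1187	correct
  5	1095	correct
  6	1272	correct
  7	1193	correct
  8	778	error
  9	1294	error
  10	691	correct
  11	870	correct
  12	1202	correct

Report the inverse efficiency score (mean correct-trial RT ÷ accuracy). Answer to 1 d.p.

Correct trials (n=10): 1296, 807, 716, 1187, 1095, 1272, 1193, 691, 870, 1202
Mean correct RT = 10329/10 = 1032.9000 ms
Proportion correct = 10/12
IES = 1032.9000 / (10/12) = 1239.480 ms

1239.5 ms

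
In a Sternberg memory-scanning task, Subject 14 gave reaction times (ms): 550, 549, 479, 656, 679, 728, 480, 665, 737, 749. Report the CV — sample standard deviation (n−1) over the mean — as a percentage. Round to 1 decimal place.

16.6%

n = 10, Σ = 6272, M = 627.2000
Σ(x−M)² = 97699.600; s = √(97699.600/9) = 104.1898
CV = 104.1898 / 627.2000 = 0.16612 = 16.612%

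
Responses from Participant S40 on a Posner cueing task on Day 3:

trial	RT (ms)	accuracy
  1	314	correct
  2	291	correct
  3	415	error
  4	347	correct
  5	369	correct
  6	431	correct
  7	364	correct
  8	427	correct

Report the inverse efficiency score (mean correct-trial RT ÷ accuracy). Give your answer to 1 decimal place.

415.2 ms

Correct trials (n=7): 314, 291, 347, 369, 431, 364, 427
Mean correct RT = 2543/7 = 363.2857 ms
Proportion correct = 7/8
IES = 363.2857 / (7/8) = 415.184 ms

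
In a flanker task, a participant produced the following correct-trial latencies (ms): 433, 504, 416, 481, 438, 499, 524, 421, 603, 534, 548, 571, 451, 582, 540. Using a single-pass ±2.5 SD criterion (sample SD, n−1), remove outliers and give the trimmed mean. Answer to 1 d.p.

n = 15, ΣRT = 7545, M = 503.000
Σ(x−M)² = 52284.00; s = √(52284.00/14) = 61.111
Cutoffs: 503.000 ± 2.5·61.111 → [350.2, 655.8]
No RTs fall outside the cutoffs; all 15 retained. Mean = 7545/15 = 503.000

503.0 ms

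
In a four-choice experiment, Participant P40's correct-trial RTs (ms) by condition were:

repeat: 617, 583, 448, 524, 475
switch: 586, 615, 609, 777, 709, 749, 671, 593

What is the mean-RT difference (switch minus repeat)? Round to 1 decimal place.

M(repeat) = 2647/5 = 529.400
M(switch) = 5309/8 = 663.625
Difference = 663.625 − 529.400 = 134.225 ms

134.2 ms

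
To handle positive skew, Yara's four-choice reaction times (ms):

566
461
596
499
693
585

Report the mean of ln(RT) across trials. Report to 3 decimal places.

ln(RT): 6.3386, 6.1334, 6.3902, 6.2126, 6.5410, 6.3716
Σ ln(RT) = 37.9875
Mean = 37.9875/6 = 6.33125

6.331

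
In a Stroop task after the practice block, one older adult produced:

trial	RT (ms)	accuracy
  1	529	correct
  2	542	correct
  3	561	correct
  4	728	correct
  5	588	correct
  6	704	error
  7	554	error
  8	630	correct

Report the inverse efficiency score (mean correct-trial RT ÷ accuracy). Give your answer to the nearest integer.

Correct trials (n=6): 529, 542, 561, 728, 588, 630
Mean correct RT = 3578/6 = 596.3333 ms
Proportion correct = 6/8
IES = 596.3333 / (6/8) = 795.111 ms

795 ms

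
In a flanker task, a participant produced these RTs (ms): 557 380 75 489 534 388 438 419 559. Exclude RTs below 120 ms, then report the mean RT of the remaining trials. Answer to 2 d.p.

Excluded: 75
Retained (n=8): Σ = 3764
Mean = 3764/8 = 470.5000

470.50 ms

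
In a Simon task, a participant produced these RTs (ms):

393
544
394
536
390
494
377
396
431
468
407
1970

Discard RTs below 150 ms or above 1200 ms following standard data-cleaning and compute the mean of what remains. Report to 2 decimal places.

439.09 ms

Excluded: 1970
Retained (n=11): Σ = 4830
Mean = 4830/11 = 439.0909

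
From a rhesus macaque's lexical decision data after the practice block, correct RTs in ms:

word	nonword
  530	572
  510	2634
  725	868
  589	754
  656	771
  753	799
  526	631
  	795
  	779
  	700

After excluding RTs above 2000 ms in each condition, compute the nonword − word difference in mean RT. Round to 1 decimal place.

128.3 ms

nonword: exclude 2634
M(word) = 4289/7 = 612.714
M(nonword) = 6669/9 = 741.000
Difference = 741.000 − 612.714 = 128.286 ms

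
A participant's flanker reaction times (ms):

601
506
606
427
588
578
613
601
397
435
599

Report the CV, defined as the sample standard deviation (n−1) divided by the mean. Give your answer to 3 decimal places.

0.154

n = 11, Σ = 5951, M = 541.0000
Σ(x−M)² = 69744.000; s = √(69744.000/10) = 83.5129
CV = 83.5129 / 541.0000 = 0.15437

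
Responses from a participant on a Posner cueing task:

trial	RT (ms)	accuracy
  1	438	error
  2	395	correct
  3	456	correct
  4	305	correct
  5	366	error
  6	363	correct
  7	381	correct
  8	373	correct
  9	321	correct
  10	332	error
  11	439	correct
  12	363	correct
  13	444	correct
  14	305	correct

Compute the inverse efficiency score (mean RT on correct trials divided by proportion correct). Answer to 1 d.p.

479.6 ms

Correct trials (n=11): 395, 456, 305, 363, 381, 373, 321, 439, 363, 444, 305
Mean correct RT = 4145/11 = 376.8182 ms
Proportion correct = 11/14
IES = 376.8182 / (11/14) = 479.587 ms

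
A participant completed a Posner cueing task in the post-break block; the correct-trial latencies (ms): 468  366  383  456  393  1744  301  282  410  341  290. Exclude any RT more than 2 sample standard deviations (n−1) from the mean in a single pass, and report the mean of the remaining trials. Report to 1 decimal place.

n = 11, ΣRT = 5434, M = 494.000
Σ(x−M)² = 1757800.00; s = √(1757800.00/10) = 419.261
Cutoffs: 494.000 ± 2·419.261 → [-344.5, 1332.5]
Outside: 1744 → excluded.
Retained (n=10): Σ = 3690, mean = 3690/10 = 369.000

369.0 ms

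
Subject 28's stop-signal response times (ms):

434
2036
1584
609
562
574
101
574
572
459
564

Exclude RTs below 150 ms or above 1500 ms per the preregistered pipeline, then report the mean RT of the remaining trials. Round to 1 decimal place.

Excluded: 101, 1584, 2036
Retained (n=8): Σ = 4348
Mean = 4348/8 = 543.5000

543.5 ms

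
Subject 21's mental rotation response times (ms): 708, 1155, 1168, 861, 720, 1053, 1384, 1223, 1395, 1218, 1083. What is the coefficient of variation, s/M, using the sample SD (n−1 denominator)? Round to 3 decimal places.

0.218

n = 11, Σ = 11968, M = 1088.0000
Σ(x−M)² = 560482.000; s = √(560482.000/10) = 236.7450
CV = 236.7450 / 1088.0000 = 0.21760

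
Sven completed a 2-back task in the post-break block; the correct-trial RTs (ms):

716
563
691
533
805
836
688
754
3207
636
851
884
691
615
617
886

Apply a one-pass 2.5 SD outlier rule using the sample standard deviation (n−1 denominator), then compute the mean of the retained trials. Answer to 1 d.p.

717.7 ms

n = 16, ΣRT = 13973, M = 873.312
Σ(x−M)² = 5993573.44; s = √(5993573.44/15) = 632.117
Cutoffs: 873.312 ± 2.5·632.117 → [-707.0, 2453.6]
Outside: 3207 → excluded.
Retained (n=15): Σ = 10766, mean = 10766/15 = 717.733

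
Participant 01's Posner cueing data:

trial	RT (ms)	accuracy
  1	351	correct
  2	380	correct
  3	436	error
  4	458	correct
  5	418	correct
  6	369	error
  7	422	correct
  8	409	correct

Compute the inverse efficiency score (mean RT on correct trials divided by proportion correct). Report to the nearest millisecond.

Correct trials (n=6): 351, 380, 458, 418, 422, 409
Mean correct RT = 2438/6 = 406.3333 ms
Proportion correct = 6/8
IES = 406.3333 / (6/8) = 541.778 ms

542 ms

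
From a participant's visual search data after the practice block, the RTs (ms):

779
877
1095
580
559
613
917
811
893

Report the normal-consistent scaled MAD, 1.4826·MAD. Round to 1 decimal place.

Sorted: 559, 580, 613, 779, 811, 877, 893, 917, 1095 → median = 811
|x − 811| sorted: 0, 32, 66, 82, 106, 198, 231, 252, 284 → MAD = 106
Robust SD ≈ 1.4826 × 106 = 157.156

157.2 ms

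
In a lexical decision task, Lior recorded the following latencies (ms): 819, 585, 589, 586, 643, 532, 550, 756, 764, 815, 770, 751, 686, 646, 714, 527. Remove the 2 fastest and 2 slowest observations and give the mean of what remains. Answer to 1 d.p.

Sorted: 527, 532, 550, 585, 586, 589, 643, 646, 686, 714, 751, 756, 764, 770, 815, 819
Drop lowest 2 (527, 532) and highest 2 (815, 819)
Remaining (n=12): Σ = 8040, mean = 8040/12 = 670.000

670.0 ms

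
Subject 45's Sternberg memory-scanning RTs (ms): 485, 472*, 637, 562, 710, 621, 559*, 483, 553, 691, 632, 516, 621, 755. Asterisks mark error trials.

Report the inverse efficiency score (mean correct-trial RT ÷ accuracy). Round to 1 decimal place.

Correct trials (n=12): 485, 637, 562, 710, 621, 483, 553, 691, 632, 516, 621, 755
Mean correct RT = 7266/12 = 605.5000 ms
Proportion correct = 12/14
IES = 605.5000 / (12/14) = 706.417 ms

706.4 ms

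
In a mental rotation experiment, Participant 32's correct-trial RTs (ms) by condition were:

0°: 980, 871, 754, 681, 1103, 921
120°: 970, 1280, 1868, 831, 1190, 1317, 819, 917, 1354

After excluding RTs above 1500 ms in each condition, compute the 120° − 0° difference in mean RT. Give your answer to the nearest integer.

120°: exclude 1868
M(0°) = 5310/6 = 885.000
M(120°) = 8678/8 = 1084.750
Difference = 1084.750 − 885.000 = 199.750 ms

200 ms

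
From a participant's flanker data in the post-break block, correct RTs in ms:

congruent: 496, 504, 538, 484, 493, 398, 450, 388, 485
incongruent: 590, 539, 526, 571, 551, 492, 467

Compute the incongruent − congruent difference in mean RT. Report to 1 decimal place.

M(congruent) = 4236/9 = 470.667
M(incongruent) = 3736/7 = 533.714
Difference = 533.714 − 470.667 = 63.048 ms

63.0 ms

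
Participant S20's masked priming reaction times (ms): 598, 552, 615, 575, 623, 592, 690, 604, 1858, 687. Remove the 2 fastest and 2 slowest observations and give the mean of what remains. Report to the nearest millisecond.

Sorted: 552, 575, 592, 598, 604, 615, 623, 687, 690, 1858
Drop lowest 2 (552, 575) and highest 2 (690, 1858)
Remaining (n=6): Σ = 3719, mean = 3719/6 = 619.833

620 ms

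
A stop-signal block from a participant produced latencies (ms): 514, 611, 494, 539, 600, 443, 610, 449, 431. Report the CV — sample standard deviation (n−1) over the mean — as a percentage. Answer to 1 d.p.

n = 9, Σ = 4691, M = 521.2222
Σ(x−M)² = 42731.556; s = √(42731.556/8) = 73.0852
CV = 73.0852 / 521.2222 = 0.14022 = 14.022%

14.0%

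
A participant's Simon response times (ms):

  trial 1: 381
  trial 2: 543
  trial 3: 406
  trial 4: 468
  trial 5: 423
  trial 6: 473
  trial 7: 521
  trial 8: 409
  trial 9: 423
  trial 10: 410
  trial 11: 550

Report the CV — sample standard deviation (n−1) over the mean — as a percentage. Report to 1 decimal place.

13.1%

n = 11, Σ = 5007, M = 455.1818
Σ(x−M)² = 35683.636; s = √(35683.636/10) = 59.7358
CV = 59.7358 / 455.1818 = 0.13123 = 13.123%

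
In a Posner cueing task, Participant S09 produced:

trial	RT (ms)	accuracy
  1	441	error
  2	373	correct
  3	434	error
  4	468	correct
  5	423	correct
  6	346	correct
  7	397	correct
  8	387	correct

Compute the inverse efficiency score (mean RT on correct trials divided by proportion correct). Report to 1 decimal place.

532.0 ms

Correct trials (n=6): 373, 468, 423, 346, 397, 387
Mean correct RT = 2394/6 = 399.0000 ms
Proportion correct = 6/8
IES = 399.0000 / (6/8) = 532.000 ms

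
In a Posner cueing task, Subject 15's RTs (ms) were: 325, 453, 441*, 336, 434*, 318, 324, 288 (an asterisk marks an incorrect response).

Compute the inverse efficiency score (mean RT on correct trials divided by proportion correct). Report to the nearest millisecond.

Correct trials (n=6): 325, 453, 336, 318, 324, 288
Mean correct RT = 2044/6 = 340.6667 ms
Proportion correct = 6/8
IES = 340.6667 / (6/8) = 454.222 ms

454 ms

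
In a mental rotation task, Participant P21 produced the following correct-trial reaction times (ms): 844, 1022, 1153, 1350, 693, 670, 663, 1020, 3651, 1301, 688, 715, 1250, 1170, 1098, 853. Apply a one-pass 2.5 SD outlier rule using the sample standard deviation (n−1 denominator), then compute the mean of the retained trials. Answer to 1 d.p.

n = 16, ΣRT = 18141, M = 1133.812
Σ(x−M)² = 7620938.44; s = √(7620938.44/15) = 712.785
Cutoffs: 1133.812 ± 2.5·712.785 → [-648.2, 2915.8]
Outside: 3651 → excluded.
Retained (n=15): Σ = 14490, mean = 14490/15 = 966.000

966.0 ms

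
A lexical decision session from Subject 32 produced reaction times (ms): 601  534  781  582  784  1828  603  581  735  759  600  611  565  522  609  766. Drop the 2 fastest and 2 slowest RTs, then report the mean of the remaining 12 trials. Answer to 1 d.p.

Sorted: 522, 534, 565, 581, 582, 600, 601, 603, 609, 611, 735, 759, 766, 781, 784, 1828
Drop lowest 2 (522, 534) and highest 2 (784, 1828)
Remaining (n=12): Σ = 7793, mean = 7793/12 = 649.417

649.4 ms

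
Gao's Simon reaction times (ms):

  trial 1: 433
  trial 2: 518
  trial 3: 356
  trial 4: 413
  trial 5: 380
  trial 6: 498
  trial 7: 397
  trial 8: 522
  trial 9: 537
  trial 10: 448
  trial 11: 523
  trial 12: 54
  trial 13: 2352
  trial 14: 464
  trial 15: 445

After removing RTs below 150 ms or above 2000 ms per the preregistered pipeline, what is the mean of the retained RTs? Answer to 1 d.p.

456.5 ms

Excluded: 54, 2352
Retained (n=13): Σ = 5934
Mean = 5934/13 = 456.4615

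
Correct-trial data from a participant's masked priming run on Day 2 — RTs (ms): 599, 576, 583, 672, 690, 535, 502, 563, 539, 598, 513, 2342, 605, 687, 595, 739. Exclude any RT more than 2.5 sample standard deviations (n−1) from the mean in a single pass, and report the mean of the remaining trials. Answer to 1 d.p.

n = 16, ΣRT = 11338, M = 708.625
Σ(x−M)² = 2913355.75; s = √(2913355.75/15) = 440.708
Cutoffs: 708.625 ± 2.5·440.708 → [-393.1, 1810.4]
Outside: 2342 → excluded.
Retained (n=15): Σ = 8996, mean = 8996/15 = 599.733

599.7 ms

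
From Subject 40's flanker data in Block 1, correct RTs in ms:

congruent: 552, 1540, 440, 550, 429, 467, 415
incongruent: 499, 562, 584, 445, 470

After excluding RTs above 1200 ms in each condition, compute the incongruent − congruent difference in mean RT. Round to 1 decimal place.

36.5 ms

congruent: exclude 1540
M(congruent) = 2853/6 = 475.500
M(incongruent) = 2560/5 = 512.000
Difference = 512.000 − 475.500 = 36.500 ms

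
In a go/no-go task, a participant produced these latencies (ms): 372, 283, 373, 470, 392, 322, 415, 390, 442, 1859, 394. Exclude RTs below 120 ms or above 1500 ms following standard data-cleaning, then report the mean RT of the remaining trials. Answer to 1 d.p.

385.3 ms

Excluded: 1859
Retained (n=10): Σ = 3853
Mean = 3853/10 = 385.3000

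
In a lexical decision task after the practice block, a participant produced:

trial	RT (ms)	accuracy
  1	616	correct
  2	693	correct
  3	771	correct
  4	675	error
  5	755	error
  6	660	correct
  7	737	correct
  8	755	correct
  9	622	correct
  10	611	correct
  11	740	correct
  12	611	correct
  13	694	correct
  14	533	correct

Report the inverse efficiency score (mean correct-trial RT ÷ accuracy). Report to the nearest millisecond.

Correct trials (n=12): 616, 693, 771, 660, 737, 755, 622, 611, 740, 611, 694, 533
Mean correct RT = 8043/12 = 670.2500 ms
Proportion correct = 12/14
IES = 670.2500 / (12/14) = 781.958 ms

782 ms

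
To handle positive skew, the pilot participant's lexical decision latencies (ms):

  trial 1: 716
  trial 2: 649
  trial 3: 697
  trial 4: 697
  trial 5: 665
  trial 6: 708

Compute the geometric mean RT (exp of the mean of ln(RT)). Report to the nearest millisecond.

ln(RT): 6.5737, 6.4754, 6.5468, 6.5468, 6.4998, 6.5624
Mean ln(RT) = 39.2049/6 = 6.53415
Geometric mean = exp(6.53415) = 688.25 ms

688 ms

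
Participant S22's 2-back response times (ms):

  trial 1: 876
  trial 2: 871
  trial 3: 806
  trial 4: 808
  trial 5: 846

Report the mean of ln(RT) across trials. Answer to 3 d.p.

ln(RT): 6.7754, 6.7696, 6.6921, 6.6946, 6.7405
Σ ln(RT) = 33.6722
Mean = 33.6722/5 = 6.73443

6.734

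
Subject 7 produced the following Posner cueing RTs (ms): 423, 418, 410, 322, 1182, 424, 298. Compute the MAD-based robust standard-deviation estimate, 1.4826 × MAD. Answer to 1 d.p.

11.9 ms

Sorted: 298, 322, 410, 418, 423, 424, 1182 → median = 418
|x − 418| sorted: 0, 5, 6, 8, 96, 120, 764 → MAD = 8
Robust SD ≈ 1.4826 × 8 = 11.861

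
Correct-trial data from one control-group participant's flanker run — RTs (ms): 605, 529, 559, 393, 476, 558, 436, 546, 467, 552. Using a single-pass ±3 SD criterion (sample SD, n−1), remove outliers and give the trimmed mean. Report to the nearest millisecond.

512 ms

n = 10, ΣRT = 5121, M = 512.100
Σ(x−M)² = 39276.90; s = √(39276.90/9) = 66.061
Cutoffs: 512.100 ± 3·66.061 → [313.9, 710.3]
No RTs fall outside the cutoffs; all 10 retained. Mean = 5121/10 = 512.100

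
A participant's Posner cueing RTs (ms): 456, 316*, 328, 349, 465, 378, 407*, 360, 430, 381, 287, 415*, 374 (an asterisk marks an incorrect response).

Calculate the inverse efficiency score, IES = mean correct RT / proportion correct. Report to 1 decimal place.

Correct trials (n=10): 456, 328, 349, 465, 378, 360, 430, 381, 287, 374
Mean correct RT = 3808/10 = 380.8000 ms
Proportion correct = 10/13
IES = 380.8000 / (10/13) = 495.040 ms

495.0 ms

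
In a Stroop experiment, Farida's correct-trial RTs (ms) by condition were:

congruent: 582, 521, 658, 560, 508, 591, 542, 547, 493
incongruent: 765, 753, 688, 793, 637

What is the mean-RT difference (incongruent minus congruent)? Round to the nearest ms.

171 ms

M(congruent) = 5002/9 = 555.778
M(incongruent) = 3636/5 = 727.200
Difference = 727.200 − 555.778 = 171.422 ms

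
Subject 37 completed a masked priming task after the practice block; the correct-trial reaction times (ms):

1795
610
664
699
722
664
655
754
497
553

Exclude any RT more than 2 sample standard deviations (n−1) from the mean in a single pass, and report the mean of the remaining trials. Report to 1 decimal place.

646.4 ms

n = 10, ΣRT = 7613, M = 761.300
Σ(x−M)² = 1240384.10; s = √(1240384.10/9) = 371.242
Cutoffs: 761.300 ± 2·371.242 → [18.8, 1503.8]
Outside: 1795 → excluded.
Retained (n=9): Σ = 5818, mean = 5818/9 = 646.444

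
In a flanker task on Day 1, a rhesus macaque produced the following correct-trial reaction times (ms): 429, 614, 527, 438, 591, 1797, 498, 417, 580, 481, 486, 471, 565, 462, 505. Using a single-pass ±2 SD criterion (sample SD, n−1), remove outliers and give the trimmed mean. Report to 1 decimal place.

n = 15, ΣRT = 8861, M = 590.733
Σ(x−M)² = 1609996.93; s = √(1609996.93/14) = 339.116
Cutoffs: 590.733 ± 2·339.116 → [-87.5, 1269.0]
Outside: 1797 → excluded.
Retained (n=14): Σ = 7064, mean = 7064/14 = 504.571

504.6 ms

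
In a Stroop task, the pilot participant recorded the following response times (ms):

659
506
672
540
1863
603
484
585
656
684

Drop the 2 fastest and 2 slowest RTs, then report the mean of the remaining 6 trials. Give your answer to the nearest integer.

619 ms

Sorted: 484, 506, 540, 585, 603, 656, 659, 672, 684, 1863
Drop lowest 2 (484, 506) and highest 2 (684, 1863)
Remaining (n=6): Σ = 3715, mean = 3715/6 = 619.167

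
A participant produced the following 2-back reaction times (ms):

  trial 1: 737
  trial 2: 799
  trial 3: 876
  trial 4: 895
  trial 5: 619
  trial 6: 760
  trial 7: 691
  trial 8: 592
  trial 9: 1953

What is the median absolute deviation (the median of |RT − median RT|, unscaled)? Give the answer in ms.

Sorted: 592, 619, 691, 737, 760, 799, 876, 895, 1953 → median = 760
|x − 760|: 23, 39, 116, 135, 141, 0, 69, 168, 1193
Sorted deviations: 0, 23, 39, 69, 116, 135, 141, 168, 1193 → MAD = 116

116 ms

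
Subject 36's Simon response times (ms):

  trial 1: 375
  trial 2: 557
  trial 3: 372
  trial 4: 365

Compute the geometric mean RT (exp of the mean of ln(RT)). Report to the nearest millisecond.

410 ms

ln(RT): 5.9269, 6.3226, 5.9189, 5.8999
Mean ln(RT) = 24.0683/4 = 6.01707
Geometric mean = exp(6.01707) = 410.37 ms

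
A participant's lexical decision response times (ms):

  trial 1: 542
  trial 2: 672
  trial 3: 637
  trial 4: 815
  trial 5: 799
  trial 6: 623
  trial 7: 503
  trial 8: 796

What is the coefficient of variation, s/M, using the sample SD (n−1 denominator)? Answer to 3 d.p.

n = 8, Σ = 5387, M = 673.3750
Σ(x−M)² = 101025.875; s = √(101025.875/7) = 120.1344
CV = 120.1344 / 673.3750 = 0.17841

0.178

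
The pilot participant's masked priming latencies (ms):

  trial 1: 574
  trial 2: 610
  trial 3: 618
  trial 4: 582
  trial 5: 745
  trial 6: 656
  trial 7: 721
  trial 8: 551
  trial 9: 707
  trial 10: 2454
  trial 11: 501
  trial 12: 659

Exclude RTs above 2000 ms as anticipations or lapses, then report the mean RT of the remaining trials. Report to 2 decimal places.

Excluded: 2454
Retained (n=11): Σ = 6924
Mean = 6924/11 = 629.4545

629.45 ms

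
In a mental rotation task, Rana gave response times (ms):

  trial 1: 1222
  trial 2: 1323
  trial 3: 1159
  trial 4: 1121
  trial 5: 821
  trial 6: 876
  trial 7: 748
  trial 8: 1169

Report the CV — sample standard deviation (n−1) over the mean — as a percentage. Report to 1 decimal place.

n = 8, Σ = 8439, M = 1054.8750
Σ(x−M)² = 308926.875; s = √(308926.875/7) = 210.0772
CV = 210.0772 / 1054.8750 = 0.19915 = 19.915%

19.9%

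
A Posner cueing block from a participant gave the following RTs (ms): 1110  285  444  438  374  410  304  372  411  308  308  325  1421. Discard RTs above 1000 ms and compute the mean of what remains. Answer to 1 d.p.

361.7 ms

Excluded: 1110, 1421
Retained (n=11): Σ = 3979
Mean = 3979/11 = 361.7273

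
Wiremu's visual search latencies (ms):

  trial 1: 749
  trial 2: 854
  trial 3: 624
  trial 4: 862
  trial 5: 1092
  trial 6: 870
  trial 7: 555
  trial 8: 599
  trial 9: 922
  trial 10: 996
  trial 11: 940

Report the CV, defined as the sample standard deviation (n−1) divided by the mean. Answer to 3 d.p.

0.209

n = 11, Σ = 9063, M = 823.9091
Σ(x−M)² = 297538.909; s = √(297538.909/10) = 172.4932
CV = 172.4932 / 823.9091 = 0.20936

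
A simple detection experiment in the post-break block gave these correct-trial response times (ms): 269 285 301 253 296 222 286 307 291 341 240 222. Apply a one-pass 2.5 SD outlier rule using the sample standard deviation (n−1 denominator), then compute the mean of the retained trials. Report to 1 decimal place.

276.1 ms

n = 12, ΣRT = 3313, M = 276.083
Σ(x−M)² = 14322.92; s = √(14322.92/11) = 36.084
Cutoffs: 276.083 ± 2.5·36.084 → [185.9, 366.3]
No RTs fall outside the cutoffs; all 12 retained. Mean = 3313/12 = 276.083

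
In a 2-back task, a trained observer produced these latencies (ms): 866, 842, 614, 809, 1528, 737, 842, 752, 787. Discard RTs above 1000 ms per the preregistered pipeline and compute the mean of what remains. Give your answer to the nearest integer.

Excluded: 1528
Retained (n=8): Σ = 6249
Mean = 6249/8 = 781.1250

781 ms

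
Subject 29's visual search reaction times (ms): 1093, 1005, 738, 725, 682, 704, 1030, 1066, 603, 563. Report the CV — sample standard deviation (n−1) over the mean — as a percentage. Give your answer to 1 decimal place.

n = 10, Σ = 8209, M = 820.9000
Σ(x−M)² = 374748.900; s = √(374748.900/9) = 204.0558
CV = 204.0558 / 820.9000 = 0.24858 = 24.858%

24.9%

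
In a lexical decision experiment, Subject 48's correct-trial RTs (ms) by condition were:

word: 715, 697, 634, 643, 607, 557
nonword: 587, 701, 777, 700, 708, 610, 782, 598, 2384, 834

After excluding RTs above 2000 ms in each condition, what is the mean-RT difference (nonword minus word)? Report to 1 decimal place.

nonword: exclude 2384
M(word) = 3853/6 = 642.167
M(nonword) = 6297/9 = 699.667
Difference = 699.667 − 642.167 = 57.500 ms

57.5 ms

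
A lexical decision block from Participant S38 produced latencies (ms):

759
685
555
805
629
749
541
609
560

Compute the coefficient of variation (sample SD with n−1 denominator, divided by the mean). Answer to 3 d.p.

n = 9, Σ = 5892, M = 654.6667
Σ(x−M)² = 77864.000; s = √(77864.000/8) = 98.6560
CV = 98.6560 / 654.6667 = 0.15070

0.151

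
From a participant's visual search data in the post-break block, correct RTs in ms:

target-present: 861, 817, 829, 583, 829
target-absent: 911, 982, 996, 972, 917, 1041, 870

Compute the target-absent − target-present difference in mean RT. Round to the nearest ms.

M(target-present) = 3919/5 = 783.800
M(target-absent) = 6689/7 = 955.571
Difference = 955.571 − 783.800 = 171.771 ms

172 ms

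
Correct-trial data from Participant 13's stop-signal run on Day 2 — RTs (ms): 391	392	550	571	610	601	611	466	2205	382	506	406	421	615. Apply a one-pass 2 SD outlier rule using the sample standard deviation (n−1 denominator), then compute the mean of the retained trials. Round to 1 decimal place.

501.7 ms

n = 14, ΣRT = 8727, M = 623.357
Σ(x−M)² = 2803113.21; s = √(2803113.21/13) = 464.353
Cutoffs: 623.357 ± 2·464.353 → [-305.3, 1552.1]
Outside: 2205 → excluded.
Retained (n=13): Σ = 6522, mean = 6522/13 = 501.692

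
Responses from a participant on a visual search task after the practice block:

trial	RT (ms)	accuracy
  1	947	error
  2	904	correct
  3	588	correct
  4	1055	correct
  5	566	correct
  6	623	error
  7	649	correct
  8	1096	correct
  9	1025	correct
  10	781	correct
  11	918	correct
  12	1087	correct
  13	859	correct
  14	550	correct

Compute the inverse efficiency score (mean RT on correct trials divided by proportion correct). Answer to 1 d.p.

979.8 ms

Correct trials (n=12): 904, 588, 1055, 566, 649, 1096, 1025, 781, 918, 1087, 859, 550
Mean correct RT = 10078/12 = 839.8333 ms
Proportion correct = 12/14
IES = 839.8333 / (12/14) = 979.806 ms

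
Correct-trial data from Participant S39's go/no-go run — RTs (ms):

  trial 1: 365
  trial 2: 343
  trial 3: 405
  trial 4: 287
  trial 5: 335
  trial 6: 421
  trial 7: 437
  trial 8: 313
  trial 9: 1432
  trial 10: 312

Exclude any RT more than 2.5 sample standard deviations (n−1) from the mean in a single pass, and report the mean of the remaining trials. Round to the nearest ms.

n = 10, ΣRT = 4650, M = 465.000
Σ(x−M)² = 1061390.00; s = √(1061390.00/9) = 343.413
Cutoffs: 465.000 ± 2.5·343.413 → [-393.5, 1323.5]
Outside: 1432 → excluded.
Retained (n=9): Σ = 3218, mean = 3218/9 = 357.556

358 ms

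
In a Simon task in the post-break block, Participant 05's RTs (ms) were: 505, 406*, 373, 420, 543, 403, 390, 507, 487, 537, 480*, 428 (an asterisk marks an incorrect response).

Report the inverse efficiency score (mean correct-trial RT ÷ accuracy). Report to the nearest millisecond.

Correct trials (n=10): 505, 373, 420, 543, 403, 390, 507, 487, 537, 428
Mean correct RT = 4593/10 = 459.3000 ms
Proportion correct = 10/12
IES = 459.3000 / (10/12) = 551.160 ms

551 ms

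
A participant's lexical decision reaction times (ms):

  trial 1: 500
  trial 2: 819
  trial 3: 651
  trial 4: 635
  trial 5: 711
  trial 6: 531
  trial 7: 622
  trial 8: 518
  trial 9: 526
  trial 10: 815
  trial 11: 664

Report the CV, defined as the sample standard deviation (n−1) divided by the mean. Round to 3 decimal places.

0.178

n = 11, Σ = 6992, M = 635.6364
Σ(x−M)² = 127904.545; s = √(127904.545/10) = 113.0949
CV = 113.0949 / 635.6364 = 0.17792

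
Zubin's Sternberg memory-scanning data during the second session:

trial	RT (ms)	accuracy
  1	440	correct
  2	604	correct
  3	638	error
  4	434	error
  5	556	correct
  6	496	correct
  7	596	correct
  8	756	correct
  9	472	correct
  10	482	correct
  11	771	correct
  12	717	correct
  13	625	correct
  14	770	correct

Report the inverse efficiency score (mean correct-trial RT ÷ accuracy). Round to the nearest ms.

Correct trials (n=12): 440, 604, 556, 496, 596, 756, 472, 482, 771, 717, 625, 770
Mean correct RT = 7285/12 = 607.0833 ms
Proportion correct = 12/14
IES = 607.0833 / (12/14) = 708.264 ms

708 ms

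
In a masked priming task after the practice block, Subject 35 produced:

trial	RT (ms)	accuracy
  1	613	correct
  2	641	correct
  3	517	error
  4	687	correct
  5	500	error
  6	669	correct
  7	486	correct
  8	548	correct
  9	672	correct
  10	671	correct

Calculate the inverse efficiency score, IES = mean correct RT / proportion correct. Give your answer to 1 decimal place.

Correct trials (n=8): 613, 641, 687, 669, 486, 548, 672, 671
Mean correct RT = 4987/8 = 623.3750 ms
Proportion correct = 8/10
IES = 623.3750 / (8/10) = 779.219 ms

779.2 ms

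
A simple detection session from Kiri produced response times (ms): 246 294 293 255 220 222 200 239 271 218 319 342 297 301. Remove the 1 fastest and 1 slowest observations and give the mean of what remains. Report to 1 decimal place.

Sorted: 200, 218, 220, 222, 239, 246, 255, 271, 293, 294, 297, 301, 319, 342
Drop lowest 1 (200) and highest 1 (342)
Remaining (n=12): Σ = 3175, mean = 3175/12 = 264.583

264.6 ms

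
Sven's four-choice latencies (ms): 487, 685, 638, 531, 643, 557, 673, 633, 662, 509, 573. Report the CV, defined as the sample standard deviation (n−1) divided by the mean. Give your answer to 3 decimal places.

0.117

n = 11, Σ = 6591, M = 599.1818
Σ(x−M)² = 49161.636; s = √(49161.636/10) = 70.1154
CV = 70.1154 / 599.1818 = 0.11702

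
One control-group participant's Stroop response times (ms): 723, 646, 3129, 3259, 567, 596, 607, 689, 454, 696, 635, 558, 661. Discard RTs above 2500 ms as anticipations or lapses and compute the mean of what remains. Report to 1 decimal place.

621.1 ms

Excluded: 3129, 3259
Retained (n=11): Σ = 6832
Mean = 6832/11 = 621.0909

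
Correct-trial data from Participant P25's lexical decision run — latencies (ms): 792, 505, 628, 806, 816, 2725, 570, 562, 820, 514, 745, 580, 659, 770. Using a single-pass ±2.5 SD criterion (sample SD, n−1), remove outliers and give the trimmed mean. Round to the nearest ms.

674 ms

n = 14, ΣRT = 11492, M = 820.857
Σ(x−M)² = 4080445.71; s = √(4080445.71/13) = 560.250
Cutoffs: 820.857 ± 2.5·560.250 → [-579.8, 2221.5]
Outside: 2725 → excluded.
Retained (n=13): Σ = 8767, mean = 8767/13 = 674.385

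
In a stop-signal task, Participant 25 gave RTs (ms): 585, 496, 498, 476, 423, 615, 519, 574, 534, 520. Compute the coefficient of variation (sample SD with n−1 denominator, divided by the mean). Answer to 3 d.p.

n = 10, Σ = 5240, M = 524.0000
Σ(x−M)² = 28608.000; s = √(28608.000/9) = 56.3797
CV = 56.3797 / 524.0000 = 0.10759

0.108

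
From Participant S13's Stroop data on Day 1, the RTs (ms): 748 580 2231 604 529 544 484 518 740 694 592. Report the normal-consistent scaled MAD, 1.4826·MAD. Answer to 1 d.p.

109.7 ms

Sorted: 484, 518, 529, 544, 580, 592, 604, 694, 740, 748, 2231 → median = 592
|x − 592| sorted: 0, 12, 12, 48, 63, 74, 102, 108, 148, 156, 1639 → MAD = 74
Robust SD ≈ 1.4826 × 74 = 109.712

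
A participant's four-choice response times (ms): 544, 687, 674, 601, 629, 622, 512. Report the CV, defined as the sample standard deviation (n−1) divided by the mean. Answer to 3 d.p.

0.105

n = 7, Σ = 4269, M = 609.8571
Σ(x−M)² = 24570.857; s = √(24570.857/6) = 63.9933
CV = 63.9933 / 609.8571 = 0.10493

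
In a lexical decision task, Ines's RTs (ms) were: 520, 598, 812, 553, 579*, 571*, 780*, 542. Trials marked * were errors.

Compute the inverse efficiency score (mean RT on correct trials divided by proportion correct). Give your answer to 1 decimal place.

Correct trials (n=5): 520, 598, 812, 553, 542
Mean correct RT = 3025/5 = 605.0000 ms
Proportion correct = 5/8
IES = 605.0000 / (5/8) = 968.000 ms

968.0 ms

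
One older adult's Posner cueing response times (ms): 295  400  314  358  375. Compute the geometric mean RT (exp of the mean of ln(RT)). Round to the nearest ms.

346 ms

ln(RT): 5.6870, 5.9915, 5.7494, 5.8805, 5.9269
Mean ln(RT) = 29.2353/5 = 5.84706
Geometric mean = exp(5.84706) = 346.21 ms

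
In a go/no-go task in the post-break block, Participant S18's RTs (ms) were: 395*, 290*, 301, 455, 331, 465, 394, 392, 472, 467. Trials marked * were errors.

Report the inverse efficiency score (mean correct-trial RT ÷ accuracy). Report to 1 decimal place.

512.0 ms

Correct trials (n=8): 301, 455, 331, 465, 394, 392, 472, 467
Mean correct RT = 3277/8 = 409.6250 ms
Proportion correct = 8/10
IES = 409.6250 / (8/10) = 512.031 ms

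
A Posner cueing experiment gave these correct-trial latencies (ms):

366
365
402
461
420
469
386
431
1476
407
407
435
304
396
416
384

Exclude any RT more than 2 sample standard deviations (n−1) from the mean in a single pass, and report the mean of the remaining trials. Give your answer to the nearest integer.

n = 16, ΣRT = 7525, M = 470.312
Σ(x−M)² = 1102165.44; s = √(1102165.44/15) = 271.068
Cutoffs: 470.312 ± 2·271.068 → [-71.8, 1012.4]
Outside: 1476 → excluded.
Retained (n=15): Σ = 6049, mean = 6049/15 = 403.267

403 ms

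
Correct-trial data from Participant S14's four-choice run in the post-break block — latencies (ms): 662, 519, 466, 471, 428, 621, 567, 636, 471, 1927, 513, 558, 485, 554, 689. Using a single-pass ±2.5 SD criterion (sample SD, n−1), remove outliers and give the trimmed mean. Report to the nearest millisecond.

546 ms

n = 15, ΣRT = 9567, M = 637.800
Σ(x−M)² = 1866144.40; s = √(1866144.40/14) = 365.097
Cutoffs: 637.800 ± 2.5·365.097 → [-274.9, 1550.5]
Outside: 1927 → excluded.
Retained (n=14): Σ = 7640, mean = 7640/14 = 545.714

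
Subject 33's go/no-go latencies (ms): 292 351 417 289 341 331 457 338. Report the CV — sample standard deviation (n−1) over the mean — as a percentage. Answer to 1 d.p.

16.5%

n = 8, Σ = 2816, M = 352.0000
Σ(x−M)² = 23578.000; s = √(23578.000/7) = 58.0369
CV = 58.0369 / 352.0000 = 0.16488 = 16.488%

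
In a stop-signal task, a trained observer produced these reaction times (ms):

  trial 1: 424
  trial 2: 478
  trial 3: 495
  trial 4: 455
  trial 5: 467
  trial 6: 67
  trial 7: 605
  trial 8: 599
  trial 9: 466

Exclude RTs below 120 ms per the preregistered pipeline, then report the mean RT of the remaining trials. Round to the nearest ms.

499 ms

Excluded: 67
Retained (n=8): Σ = 3989
Mean = 3989/8 = 498.6250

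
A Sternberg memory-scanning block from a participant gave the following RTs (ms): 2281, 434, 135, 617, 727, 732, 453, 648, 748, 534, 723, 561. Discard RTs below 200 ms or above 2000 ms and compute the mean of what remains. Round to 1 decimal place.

617.7 ms

Excluded: 135, 2281
Retained (n=10): Σ = 6177
Mean = 6177/10 = 617.7000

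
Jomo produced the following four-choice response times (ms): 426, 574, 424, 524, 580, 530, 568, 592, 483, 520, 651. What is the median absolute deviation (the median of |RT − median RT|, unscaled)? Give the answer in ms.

Sorted: 424, 426, 483, 520, 524, 530, 568, 574, 580, 592, 651 → median = 530
|x − 530|: 104, 44, 106, 6, 50, 0, 38, 62, 47, 10, 121
Sorted deviations: 0, 6, 10, 38, 44, 47, 50, 62, 104, 106, 121 → MAD = 47

47 ms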